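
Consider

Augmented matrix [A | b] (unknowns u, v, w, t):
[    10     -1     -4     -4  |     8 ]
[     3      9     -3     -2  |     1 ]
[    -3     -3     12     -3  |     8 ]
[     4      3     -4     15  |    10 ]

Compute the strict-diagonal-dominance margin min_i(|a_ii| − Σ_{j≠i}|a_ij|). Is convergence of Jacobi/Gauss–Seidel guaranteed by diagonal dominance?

1

row 1: |10| − (1+4+4) = 1
row 2: |9| − (3+3+2) = 1
row 3: |12| − (3+3+3) = 3
row 4: |15| − (4+3+4) = 4
minimum over rows = 1 → strictly diagonally dominant (convergence guaranteed)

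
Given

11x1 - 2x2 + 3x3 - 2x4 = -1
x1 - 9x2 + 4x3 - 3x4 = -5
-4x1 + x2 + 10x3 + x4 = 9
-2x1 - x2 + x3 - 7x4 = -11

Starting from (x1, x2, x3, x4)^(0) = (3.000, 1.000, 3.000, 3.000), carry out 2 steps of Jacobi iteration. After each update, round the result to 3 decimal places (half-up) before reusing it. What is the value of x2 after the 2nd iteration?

0.958

Iteration 1:
  x1 = (-1 - (-2)·1.000 - (3)·3.000 - (-2)·3.000) / (11) = -0.182
  x2 = (-5 - (1)·3.000 - (4)·3.000 - (-3)·3.000) / (-9) = 1.222
  x3 = (9 - (-4)·3.000 - (1)·1.000 - (1)·3.000) / (10) = 1.700
  x4 = (-11 - (-2)·3.000 - (-1)·1.000 - (1)·3.000) / (-7) = 1.000
Iteration 2:
  x1 = (-1 - (-2)·1.222 - (3)·1.700 - (-2)·1.000) / (11) = -0.151
  x2 = (-5 - (1)·-0.182 - (4)·1.700 - (-3)·1.000) / (-9) = 0.958
  x3 = (9 - (-4)·-0.182 - (1)·1.222 - (1)·1.000) / (10) = 0.605
  x4 = (-11 - (-2)·-0.182 - (-1)·1.222 - (1)·1.700) / (-7) = 1.692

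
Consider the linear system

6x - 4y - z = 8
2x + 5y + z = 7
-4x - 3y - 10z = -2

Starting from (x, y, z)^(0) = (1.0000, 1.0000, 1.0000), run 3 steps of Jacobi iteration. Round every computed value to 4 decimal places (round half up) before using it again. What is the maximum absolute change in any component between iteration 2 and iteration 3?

Iteration 1:
  x = (8 - (-4)·1.0000 - (-1)·1.0000) / (6) = 2.1667
  y = (7 - (2)·1.0000 - (1)·1.0000) / (5) = 0.8000
  z = (-2 - (-4)·1.0000 - (-3)·1.0000) / (-10) = -0.5000
Iteration 2:
  x = (8 - (-4)·0.8000 - (-1)·-0.5000) / (6) = 1.7833
  y = (7 - (2)·2.1667 - (1)·-0.5000) / (5) = 0.6333
  z = (-2 - (-4)·2.1667 - (-3)·0.8000) / (-10) = -0.9067
Iteration 3:
  x = (8 - (-4)·0.6333 - (-1)·-0.9067) / (6) = 1.6044
  y = (7 - (2)·1.7833 - (1)·-0.9067) / (5) = 0.8680
  z = (-2 - (-4)·1.7833 - (-3)·0.6333) / (-10) = -0.7033
Change: (-0.1789, 0.2347, 0.2034) → max |·| = 0.2347

0.2347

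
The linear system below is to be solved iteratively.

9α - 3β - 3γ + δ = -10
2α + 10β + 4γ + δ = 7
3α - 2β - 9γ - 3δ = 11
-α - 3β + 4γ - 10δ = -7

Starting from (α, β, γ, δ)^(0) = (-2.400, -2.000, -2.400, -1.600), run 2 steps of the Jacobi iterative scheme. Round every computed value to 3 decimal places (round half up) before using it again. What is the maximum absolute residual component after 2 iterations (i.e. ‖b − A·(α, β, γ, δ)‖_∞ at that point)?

Iteration 1:
  α = (-10 - (-3)·-2.000 - (-3)·-2.400 - (1)·-1.600) / (9) = -2.400
  β = (7 - (2)·-2.400 - (4)·-2.400 - (1)·-1.600) / (10) = 2.300
  γ = (11 - (3)·-2.400 - (-2)·-2.000 - (-3)·-1.600) / (-9) = -1.044
  δ = (-7 - (-1)·-2.400 - (-3)·-2.000 - (4)·-2.400) / (-10) = 0.580
Iteration 2:
  α = (-10 - (-3)·2.300 - (-3)·-1.044 - (1)·0.580) / (9) = -0.757
  β = (7 - (2)·-2.400 - (4)·-1.044 - (1)·0.580) / (10) = 1.540
  γ = (11 - (3)·-2.400 - (-2)·2.300 - (-3)·0.580) / (-9) = -2.727
  δ = (-7 - (-1)·-2.400 - (-3)·2.300 - (4)·-1.044) / (-10) = -0.168
Residual b − A·x = (-6.580, 4.190, -8.696, 6.091); ∞-norm = 8.696

8.696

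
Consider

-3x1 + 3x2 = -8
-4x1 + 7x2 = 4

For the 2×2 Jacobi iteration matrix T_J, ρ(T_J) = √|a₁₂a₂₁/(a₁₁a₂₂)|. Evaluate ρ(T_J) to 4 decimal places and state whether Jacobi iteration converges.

0.7559

a₁₂a₂₁/(a₁₁a₂₂) = (3)·(-4) / ((-3)·(7)) = 0.571429
ρ = √|0.571429| = √0.571429 = 0.7559
ρ < 1, so Jacobi converges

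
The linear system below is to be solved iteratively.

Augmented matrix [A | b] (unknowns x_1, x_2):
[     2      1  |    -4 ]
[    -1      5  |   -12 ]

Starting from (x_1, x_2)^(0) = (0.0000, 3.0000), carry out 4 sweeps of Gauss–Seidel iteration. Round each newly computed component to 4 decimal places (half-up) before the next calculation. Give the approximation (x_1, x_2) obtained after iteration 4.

(-0.7245, -2.5449)

Iteration 1:
  x_1 = (-4 - (1)·3.0000) / (2) = -3.5000
  x_2 = (-12 - (-1)·-3.5000) / (5) = -3.1000
Iteration 2:
  x_1 = (-4 - (1)·-3.1000) / (2) = -0.4500
  x_2 = (-12 - (-1)·-0.4500) / (5) = -2.4900
Iteration 3:
  x_1 = (-4 - (1)·-2.4900) / (2) = -0.7550
  x_2 = (-12 - (-1)·-0.7550) / (5) = -2.5510
Iteration 4:
  x_1 = (-4 - (1)·-2.5510) / (2) = -0.7245
  x_2 = (-12 - (-1)·-0.7245) / (5) = -2.5449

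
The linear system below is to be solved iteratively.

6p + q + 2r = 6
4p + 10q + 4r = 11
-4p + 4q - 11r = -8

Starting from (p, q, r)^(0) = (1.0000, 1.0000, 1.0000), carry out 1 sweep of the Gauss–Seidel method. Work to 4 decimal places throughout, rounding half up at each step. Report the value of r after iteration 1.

Iteration 1:
  p = (6 - (1)·1.0000 - (2)·1.0000) / (6) = 0.5000
  q = (11 - (4)·0.5000 - (4)·1.0000) / (10) = 0.5000
  r = (-8 - (-4)·0.5000 - (4)·0.5000) / (-11) = 0.7273

0.7273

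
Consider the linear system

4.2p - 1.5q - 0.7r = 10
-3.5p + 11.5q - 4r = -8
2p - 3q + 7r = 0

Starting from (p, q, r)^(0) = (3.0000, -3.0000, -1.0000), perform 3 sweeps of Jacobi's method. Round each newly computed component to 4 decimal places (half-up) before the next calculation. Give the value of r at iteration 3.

Iteration 1:
  p = (10 - (-1.5)·-3.0000 - (-0.7)·-1.0000) / (4.2) = 1.1429
  q = (-8 - (-3.5)·3.0000 - (-4)·-1.0000) / (11.5) = -0.1304
  r = (0 - (2)·3.0000 - (-3)·-3.0000) / (7) = -2.1429
Iteration 2:
  p = (10 - (-1.5)·-0.1304 - (-0.7)·-2.1429) / (4.2) = 1.9772
  q = (-8 - (-3.5)·1.1429 - (-4)·-2.1429) / (11.5) = -1.0932
  r = (0 - (2)·1.1429 - (-3)·-0.1304) / (7) = -0.3824
Iteration 3:
  p = (10 - (-1.5)·-1.0932 - (-0.7)·-0.3824) / (4.2) = 1.9268
  q = (-8 - (-3.5)·1.9772 - (-4)·-0.3824) / (11.5) = -0.2269
  r = (0 - (2)·1.9772 - (-3)·-1.0932) / (7) = -1.0334

-1.0334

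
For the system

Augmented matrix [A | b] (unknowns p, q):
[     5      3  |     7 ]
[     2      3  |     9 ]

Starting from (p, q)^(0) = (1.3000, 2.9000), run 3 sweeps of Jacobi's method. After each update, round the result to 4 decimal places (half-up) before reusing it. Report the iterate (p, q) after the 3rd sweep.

Iteration 1:
  p = (7 - (3)·2.9000) / (5) = -0.3400
  q = (9 - (2)·1.3000) / (3) = 2.1333
Iteration 2:
  p = (7 - (3)·2.1333) / (5) = 0.1200
  q = (9 - (2)·-0.3400) / (3) = 3.2267
Iteration 3:
  p = (7 - (3)·3.2267) / (5) = -0.5360
  q = (9 - (2)·0.1200) / (3) = 2.9200

(-0.5360, 2.9200)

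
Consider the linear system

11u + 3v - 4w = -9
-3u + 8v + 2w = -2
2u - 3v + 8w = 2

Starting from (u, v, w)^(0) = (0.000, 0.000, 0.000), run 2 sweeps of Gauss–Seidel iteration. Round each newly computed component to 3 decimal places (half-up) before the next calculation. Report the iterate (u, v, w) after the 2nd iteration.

Iteration 1:
  u = (-9 - (3)·0.000 - (-4)·0.000) / (11) = -0.818
  v = (-2 - (-3)·-0.818 - (2)·0.000) / (8) = -0.557
  w = (2 - (2)·-0.818 - (-3)·-0.557) / (8) = 0.246
Iteration 2:
  u = (-9 - (3)·-0.557 - (-4)·0.246) / (11) = -0.577
  v = (-2 - (-3)·-0.577 - (2)·0.246) / (8) = -0.528
  w = (2 - (2)·-0.577 - (-3)·-0.528) / (8) = 0.196

(-0.577, -0.528, 0.196)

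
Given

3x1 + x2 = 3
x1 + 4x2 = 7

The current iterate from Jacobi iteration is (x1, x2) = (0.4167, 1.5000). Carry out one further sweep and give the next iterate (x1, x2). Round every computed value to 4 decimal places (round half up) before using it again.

One sweep:
  x1 = (3 - (1)·1.5000) / (3) = 0.5000
  x2 = (7 - (1)·0.4167) / (4) = 1.6458

(0.5000, 1.6458)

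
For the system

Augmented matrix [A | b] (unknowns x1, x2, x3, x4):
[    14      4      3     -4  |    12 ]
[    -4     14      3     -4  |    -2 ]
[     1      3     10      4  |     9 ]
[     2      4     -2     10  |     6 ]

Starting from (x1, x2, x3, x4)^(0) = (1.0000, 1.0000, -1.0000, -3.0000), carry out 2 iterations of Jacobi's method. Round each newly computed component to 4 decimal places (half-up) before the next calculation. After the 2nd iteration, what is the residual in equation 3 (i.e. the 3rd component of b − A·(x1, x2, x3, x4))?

Iteration 1:
  x1 = (12 - (4)·1.0000 - (3)·-1.0000 - (-4)·-3.0000) / (14) = -0.0714
  x2 = (-2 - (-4)·1.0000 - (3)·-1.0000 - (-4)·-3.0000) / (14) = -0.5000
  x3 = (9 - (1)·1.0000 - (3)·1.0000 - (4)·-3.0000) / (10) = 1.7000
  x4 = (6 - (2)·1.0000 - (4)·1.0000 - (-2)·-1.0000) / (10) = -0.2000
Iteration 2:
  x1 = (12 - (4)·-0.5000 - (3)·1.7000 - (-4)·-0.2000) / (14) = 0.5786
  x2 = (-2 - (-4)·-0.0714 - (3)·1.7000 - (-4)·-0.2000) / (14) = -0.5847
  x3 = (9 - (1)·-0.0714 - (3)·-0.5000 - (4)·-0.2000) / (10) = 1.1371
  x4 = (6 - (2)·-0.0714 - (4)·-0.5000 - (-2)·1.7000) / (10) = 1.1543
Residual b − A·x = (7.4443, 9.7061, -5.8127, -2.0872)

-5.8127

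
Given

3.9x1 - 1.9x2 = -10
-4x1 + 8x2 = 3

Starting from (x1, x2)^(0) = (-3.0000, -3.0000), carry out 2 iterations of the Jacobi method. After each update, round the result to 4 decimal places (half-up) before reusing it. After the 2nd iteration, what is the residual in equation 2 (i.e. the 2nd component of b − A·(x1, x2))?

Iteration 1:
  x1 = (-10 - (-1.9)·-3.0000) / (3.9) = -4.0256
  x2 = (3 - (-4)·-3.0000) / (8) = -1.1250
Iteration 2:
  x1 = (-10 - (-1.9)·-1.1250) / (3.9) = -3.1122
  x2 = (3 - (-4)·-4.0256) / (8) = -1.6378
Residual b − A·x = (-0.9742, 3.6536)

3.6536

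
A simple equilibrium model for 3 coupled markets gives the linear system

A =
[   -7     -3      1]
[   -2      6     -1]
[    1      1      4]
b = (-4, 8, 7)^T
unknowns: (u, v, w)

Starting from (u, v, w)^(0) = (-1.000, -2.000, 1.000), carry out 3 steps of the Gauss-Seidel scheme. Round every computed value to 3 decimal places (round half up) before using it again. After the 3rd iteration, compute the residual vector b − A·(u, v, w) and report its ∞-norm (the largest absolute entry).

0.780

Iteration 1:
  u = (-4 - (-3)·-2.000 - (1)·1.000) / (-7) = 1.571
  v = (8 - (-2)·1.571 - (-1)·1.000) / (6) = 2.024
  w = (7 - (1)·1.571 - (1)·2.024) / (4) = 0.851
Iteration 2:
  u = (-4 - (-3)·2.024 - (1)·0.851) / (-7) = -0.174
  v = (8 - (-2)·-0.174 - (-1)·0.851) / (6) = 1.417
  w = (7 - (1)·-0.174 - (1)·1.417) / (4) = 1.439
Iteration 3:
  u = (-4 - (-3)·1.417 - (1)·1.439) / (-7) = 0.170
  v = (8 - (-2)·0.170 - (-1)·1.439) / (6) = 1.630
  w = (7 - (1)·0.170 - (1)·1.630) / (4) = 1.300
Residual b − A·x = (0.780, -0.140, 0.000); ∞-norm = 0.780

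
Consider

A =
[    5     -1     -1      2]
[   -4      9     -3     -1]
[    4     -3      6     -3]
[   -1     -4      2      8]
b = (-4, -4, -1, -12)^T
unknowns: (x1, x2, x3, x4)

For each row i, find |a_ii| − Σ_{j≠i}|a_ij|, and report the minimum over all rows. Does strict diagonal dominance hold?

row 1: |5| − (1+1+2) = 1
row 2: |9| − (4+3+1) = 1
row 3: |6| − (4+3+3) = -4
row 4: |8| − (1+4+2) = 1
minimum over rows = -4 → not strictly diagonally dominant

-4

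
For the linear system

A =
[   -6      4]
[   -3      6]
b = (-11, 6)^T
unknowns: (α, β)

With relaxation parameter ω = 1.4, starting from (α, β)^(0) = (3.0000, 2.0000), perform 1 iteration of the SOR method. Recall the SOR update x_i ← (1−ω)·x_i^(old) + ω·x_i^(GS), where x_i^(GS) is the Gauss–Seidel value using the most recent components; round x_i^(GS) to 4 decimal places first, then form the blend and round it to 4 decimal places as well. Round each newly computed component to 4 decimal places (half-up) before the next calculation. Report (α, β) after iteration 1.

Iteration 1:
  α: GS value = (-11 - (4)·2.0000) / (-6) = 3.1667;  α ← (1−ω)·3.0000 + ω·3.1667 = 3.2334
  β: GS value = (6 - (-3)·3.2334) / (6) = 2.6167;  β ← (1−ω)·2.0000 + ω·2.6167 = 2.8634

(3.2334, 2.8634)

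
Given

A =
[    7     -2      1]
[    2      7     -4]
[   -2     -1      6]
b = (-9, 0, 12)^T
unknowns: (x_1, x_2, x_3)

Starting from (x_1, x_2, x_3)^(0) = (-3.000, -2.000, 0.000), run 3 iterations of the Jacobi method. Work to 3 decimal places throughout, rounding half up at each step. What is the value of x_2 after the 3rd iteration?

Iteration 1:
  x_1 = (-9 - (-2)·-2.000 - (1)·0.000) / (7) = -1.857
  x_2 = (0 - (2)·-3.000 - (-4)·0.000) / (7) = 0.857
  x_3 = (12 - (-2)·-3.000 - (-1)·-2.000) / (6) = 0.667
Iteration 2:
  x_1 = (-9 - (-2)·0.857 - (1)·0.667) / (7) = -1.136
  x_2 = (0 - (2)·-1.857 - (-4)·0.667) / (7) = 0.912
  x_3 = (12 - (-2)·-1.857 - (-1)·0.857) / (6) = 1.524
Iteration 3:
  x_1 = (-9 - (-2)·0.912 - (1)·1.524) / (7) = -1.243
  x_2 = (0 - (2)·-1.136 - (-4)·1.524) / (7) = 1.195
  x_3 = (12 - (-2)·-1.136 - (-1)·0.912) / (6) = 1.773

1.195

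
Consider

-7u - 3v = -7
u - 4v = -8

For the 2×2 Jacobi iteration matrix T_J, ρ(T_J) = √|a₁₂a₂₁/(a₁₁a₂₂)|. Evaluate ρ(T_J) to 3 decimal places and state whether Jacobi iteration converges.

a₁₂a₂₁/(a₁₁a₂₂) = (-3)·(1) / ((-7)·(-4)) = -0.107143
ρ = √|-0.107143| = √0.107143 = 0.327
ρ < 1, so Jacobi converges

0.327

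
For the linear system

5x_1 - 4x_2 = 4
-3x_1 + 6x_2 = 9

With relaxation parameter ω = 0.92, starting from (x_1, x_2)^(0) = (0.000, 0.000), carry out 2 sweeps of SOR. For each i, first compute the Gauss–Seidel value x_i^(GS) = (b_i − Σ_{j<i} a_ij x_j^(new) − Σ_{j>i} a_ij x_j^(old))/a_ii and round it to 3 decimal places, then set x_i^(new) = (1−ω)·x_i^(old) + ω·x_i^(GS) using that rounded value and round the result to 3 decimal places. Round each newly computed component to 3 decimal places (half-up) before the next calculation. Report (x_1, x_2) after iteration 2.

(2.060, 2.465)

Iteration 1:
  x_1: GS value = (4 - (-4)·0.000) / (5) = 0.800;  x_1 ← (1−ω)·0.000 + ω·0.800 = 0.736
  x_2: GS value = (9 - (-3)·0.736) / (6) = 1.868;  x_2 ← (1−ω)·0.000 + ω·1.868 = 1.719
Iteration 2:
  x_1: GS value = (4 - (-4)·1.719) / (5) = 2.175;  x_1 ← (1−ω)·0.736 + ω·2.175 = 2.060
  x_2: GS value = (9 - (-3)·2.060) / (6) = 2.530;  x_2 ← (1−ω)·1.719 + ω·2.530 = 2.465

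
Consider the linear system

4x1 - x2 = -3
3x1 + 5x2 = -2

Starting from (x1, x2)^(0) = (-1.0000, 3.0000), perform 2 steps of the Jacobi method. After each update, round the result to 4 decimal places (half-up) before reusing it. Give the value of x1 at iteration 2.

Iteration 1:
  x1 = (-3 - (-1)·3.0000) / (4) = 0.0000
  x2 = (-2 - (3)·-1.0000) / (5) = 0.2000
Iteration 2:
  x1 = (-3 - (-1)·0.2000) / (4) = -0.7000
  x2 = (-2 - (3)·0.0000) / (5) = -0.4000

-0.7000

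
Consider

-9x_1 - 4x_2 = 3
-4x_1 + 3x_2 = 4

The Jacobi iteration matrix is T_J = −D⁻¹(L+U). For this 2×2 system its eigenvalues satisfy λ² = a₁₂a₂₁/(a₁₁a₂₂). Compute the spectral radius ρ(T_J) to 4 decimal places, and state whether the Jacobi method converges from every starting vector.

0.7698

a₁₂a₂₁/(a₁₁a₂₂) = (-4)·(-4) / ((-9)·(3)) = -0.592593
ρ = √|-0.592593| = √0.592593 = 0.7698
ρ < 1, so Jacobi converges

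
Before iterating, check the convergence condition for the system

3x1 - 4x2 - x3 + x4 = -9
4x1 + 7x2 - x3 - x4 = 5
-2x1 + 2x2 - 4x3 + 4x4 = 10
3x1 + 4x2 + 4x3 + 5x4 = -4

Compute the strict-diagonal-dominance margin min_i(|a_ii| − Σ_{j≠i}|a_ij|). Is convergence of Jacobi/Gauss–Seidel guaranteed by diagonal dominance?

-6

row 1: |3| − (4+1+1) = -3
row 2: |7| − (4+1+1) = 1
row 3: |-4| − (2+2+4) = -4
row 4: |5| − (3+4+4) = -6
minimum over rows = -6 → not strictly diagonally dominant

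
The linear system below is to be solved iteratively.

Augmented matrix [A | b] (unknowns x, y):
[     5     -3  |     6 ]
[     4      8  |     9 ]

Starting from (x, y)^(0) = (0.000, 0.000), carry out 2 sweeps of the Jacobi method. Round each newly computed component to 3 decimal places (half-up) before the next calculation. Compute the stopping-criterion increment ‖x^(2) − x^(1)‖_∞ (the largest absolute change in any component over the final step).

Iteration 1:
  x = (6 - (-3)·0.000) / (5) = 1.200
  y = (9 - (4)·0.000) / (8) = 1.125
Iteration 2:
  x = (6 - (-3)·1.125) / (5) = 1.875
  y = (9 - (4)·1.200) / (8) = 0.525
Change: (0.675, -0.600) → max |·| = 0.675

0.675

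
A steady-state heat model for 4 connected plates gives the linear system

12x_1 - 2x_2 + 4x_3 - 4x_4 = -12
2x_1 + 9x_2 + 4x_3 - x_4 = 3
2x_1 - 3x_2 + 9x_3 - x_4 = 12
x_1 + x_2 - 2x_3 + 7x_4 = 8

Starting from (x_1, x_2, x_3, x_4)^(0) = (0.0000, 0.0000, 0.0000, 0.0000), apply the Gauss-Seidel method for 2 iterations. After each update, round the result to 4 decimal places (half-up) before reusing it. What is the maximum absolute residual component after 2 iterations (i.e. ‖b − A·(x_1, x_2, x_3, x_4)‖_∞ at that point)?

Iteration 1:
  x_1 = (-12 - (-2)·0.0000 - (4)·0.0000 - (-4)·0.0000) / (12) = -1.0000
  x_2 = (3 - (2)·-1.0000 - (4)·0.0000 - (-1)·0.0000) / (9) = 0.5556
  x_3 = (12 - (2)·-1.0000 - (-3)·0.5556 - (-1)·0.0000) / (9) = 1.7408
  x_4 = (8 - (1)·-1.0000 - (1)·0.5556 - (-2)·1.7408) / (7) = 1.7037
Iteration 2:
  x_1 = (-12 - (-2)·0.5556 - (4)·1.7408 - (-4)·1.7037) / (12) = -0.9198
  x_2 = (3 - (2)·-0.9198 - (4)·1.7408 - (-1)·1.7037) / (9) = -0.0467
  x_3 = (12 - (2)·-0.9198 - (-3)·-0.0467 - (-1)·1.7037) / (9) = 1.7115
  x_4 = (8 - (1)·-0.9198 - (1)·-0.0467 - (-2)·1.7115) / (7) = 1.7699
Residual b − A·x = (-0.8222, 0.1838, 0.0659, 0.0002); ∞-norm = 0.8222

0.8222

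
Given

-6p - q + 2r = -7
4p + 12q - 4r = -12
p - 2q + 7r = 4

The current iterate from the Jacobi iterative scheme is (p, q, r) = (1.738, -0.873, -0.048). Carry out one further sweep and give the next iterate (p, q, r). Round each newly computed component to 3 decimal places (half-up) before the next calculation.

One sweep:
  p = (-7 - (-1)·-0.873 - (2)·-0.048) / (-6) = 1.296
  q = (-12 - (4)·1.738 - (-4)·-0.048) / (12) = -1.595
  r = (4 - (1)·1.738 - (-2)·-0.873) / (7) = 0.074

(1.296, -1.595, 0.074)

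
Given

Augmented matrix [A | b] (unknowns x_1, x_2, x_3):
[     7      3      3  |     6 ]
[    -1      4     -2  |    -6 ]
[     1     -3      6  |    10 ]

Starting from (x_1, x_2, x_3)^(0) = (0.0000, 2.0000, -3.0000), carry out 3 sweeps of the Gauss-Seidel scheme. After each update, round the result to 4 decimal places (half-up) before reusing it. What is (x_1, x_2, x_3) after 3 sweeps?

(0.8961, -0.8443, 1.0952)

Iteration 1:
  x_1 = (6 - (3)·2.0000 - (3)·-3.0000) / (7) = 1.2857
  x_2 = (-6 - (-1)·1.2857 - (-2)·-3.0000) / (4) = -2.6786
  x_3 = (10 - (1)·1.2857 - (-3)·-2.6786) / (6) = 0.1131
Iteration 2:
  x_1 = (6 - (3)·-2.6786 - (3)·0.1131) / (7) = 1.9566
  x_2 = (-6 - (-1)·1.9566 - (-2)·0.1131) / (4) = -0.9543
  x_3 = (10 - (1)·1.9566 - (-3)·-0.9543) / (6) = 0.8634
Iteration 3:
  x_1 = (6 - (3)·-0.9543 - (3)·0.8634) / (7) = 0.8961
  x_2 = (-6 - (-1)·0.8961 - (-2)·0.8634) / (4) = -0.8443
  x_3 = (10 - (1)·0.8961 - (-3)·-0.8443) / (6) = 1.0952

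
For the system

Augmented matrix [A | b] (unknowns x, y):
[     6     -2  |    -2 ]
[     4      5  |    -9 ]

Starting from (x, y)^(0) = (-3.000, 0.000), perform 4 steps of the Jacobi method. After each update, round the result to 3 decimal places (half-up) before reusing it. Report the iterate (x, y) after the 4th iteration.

Iteration 1:
  x = (-2 - (-2)·0.000) / (6) = -0.333
  y = (-9 - (4)·-3.000) / (5) = 0.600
Iteration 2:
  x = (-2 - (-2)·0.600) / (6) = -0.133
  y = (-9 - (4)·-0.333) / (5) = -1.534
Iteration 3:
  x = (-2 - (-2)·-1.534) / (6) = -0.845
  y = (-9 - (4)·-0.133) / (5) = -1.694
Iteration 4:
  x = (-2 - (-2)·-1.694) / (6) = -0.898
  y = (-9 - (4)·-0.845) / (5) = -1.124

(-0.898, -1.124)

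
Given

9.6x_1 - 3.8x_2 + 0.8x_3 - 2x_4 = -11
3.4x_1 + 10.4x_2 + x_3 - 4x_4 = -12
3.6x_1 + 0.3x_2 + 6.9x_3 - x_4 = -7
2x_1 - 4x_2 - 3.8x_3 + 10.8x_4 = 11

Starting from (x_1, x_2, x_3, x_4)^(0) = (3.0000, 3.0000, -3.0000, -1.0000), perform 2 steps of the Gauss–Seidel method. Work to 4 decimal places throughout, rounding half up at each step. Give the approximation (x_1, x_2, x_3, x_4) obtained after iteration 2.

Iteration 1:
  x_1 = (-11 - (-3.8)·3.0000 - (0.8)·-3.0000 - (-2)·-1.0000) / (9.6) = 0.0833
  x_2 = (-12 - (3.4)·0.0833 - (1)·-3.0000 - (-4)·-1.0000) / (10.4) = -1.2772
  x_3 = (-7 - (3.6)·0.0833 - (0.3)·-1.2772 - (-1)·-1.0000) / (6.9) = -1.1474
  x_4 = (11 - (2)·0.0833 - (-4)·-1.2772 - (-3.8)·-1.1474) / (10.8) = 0.1263
Iteration 2:
  x_1 = (-11 - (-3.8)·-1.2772 - (0.8)·-1.1474 - (-2)·0.1263) / (9.6) = -1.5295
  x_2 = (-12 - (3.4)·-1.5295 - (1)·-1.1474 - (-4)·0.1263) / (10.4) = -0.4949
  x_3 = (-7 - (3.6)·-1.5295 - (0.3)·-0.4949 - (-1)·0.1263) / (6.9) = -0.1767
  x_4 = (11 - (2)·-1.5295 - (-4)·-0.4949 - (-3.8)·-0.1767) / (10.8) = 1.0563

(-1.5295, -0.4949, -0.1767, 1.0563)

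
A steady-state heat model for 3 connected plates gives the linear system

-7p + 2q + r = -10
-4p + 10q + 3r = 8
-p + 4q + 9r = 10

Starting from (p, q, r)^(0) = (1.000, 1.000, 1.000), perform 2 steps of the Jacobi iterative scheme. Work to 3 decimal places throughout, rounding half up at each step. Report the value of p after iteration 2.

Iteration 1:
  p = (-10 - (2)·1.000 - (1)·1.000) / (-7) = 1.857
  q = (8 - (-4)·1.000 - (3)·1.000) / (10) = 0.900
  r = (10 - (-1)·1.000 - (4)·1.000) / (9) = 0.778
Iteration 2:
  p = (-10 - (2)·0.900 - (1)·0.778) / (-7) = 1.797
  q = (8 - (-4)·1.857 - (3)·0.778) / (10) = 1.309
  r = (10 - (-1)·1.857 - (4)·0.900) / (9) = 0.917

1.797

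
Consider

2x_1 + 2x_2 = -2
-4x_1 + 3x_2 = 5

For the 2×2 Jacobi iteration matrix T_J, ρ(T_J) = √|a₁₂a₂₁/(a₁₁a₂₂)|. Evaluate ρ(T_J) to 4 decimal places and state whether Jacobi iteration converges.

a₁₂a₂₁/(a₁₁a₂₂) = (2)·(-4) / ((2)·(3)) = -1.333333
ρ = √|-1.333333| = √1.333333 = 1.1547
ρ > 1, so Jacobi diverges

1.1547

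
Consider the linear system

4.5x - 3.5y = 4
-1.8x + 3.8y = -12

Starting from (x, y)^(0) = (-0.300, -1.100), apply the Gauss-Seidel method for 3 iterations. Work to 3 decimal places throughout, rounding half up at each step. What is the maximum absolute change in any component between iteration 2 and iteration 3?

Iteration 1:
  x = (4 - (-3.5)·-1.100) / (4.5) = 0.033
  y = (-12 - (-1.8)·0.033) / (3.8) = -3.142
Iteration 2:
  x = (4 - (-3.5)·-3.142) / (4.5) = -1.555
  y = (-12 - (-1.8)·-1.555) / (3.8) = -3.894
Iteration 3:
  x = (4 - (-3.5)·-3.894) / (4.5) = -2.140
  y = (-12 - (-1.8)·-2.140) / (3.8) = -4.172
Change: (-0.585, -0.278) → max |·| = 0.585

0.585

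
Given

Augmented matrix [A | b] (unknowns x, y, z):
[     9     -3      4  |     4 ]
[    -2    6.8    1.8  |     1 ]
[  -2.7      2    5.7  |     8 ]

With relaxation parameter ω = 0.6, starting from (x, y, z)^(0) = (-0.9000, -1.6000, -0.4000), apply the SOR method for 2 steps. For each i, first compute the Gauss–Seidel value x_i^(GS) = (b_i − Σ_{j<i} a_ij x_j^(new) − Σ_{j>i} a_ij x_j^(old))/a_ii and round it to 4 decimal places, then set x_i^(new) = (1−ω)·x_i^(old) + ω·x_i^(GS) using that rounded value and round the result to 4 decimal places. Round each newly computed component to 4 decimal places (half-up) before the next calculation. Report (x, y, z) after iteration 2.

(-0.1536, -0.2684, 1.1386)

Iteration 1:
  x: GS value = (4 - (-3)·-1.6000 - (4)·-0.4000) / (9) = 0.0889;  x ← (1−ω)·-0.9000 + ω·0.0889 = -0.3067
  y: GS value = (1 - (-2)·-0.3067 - (1.8)·-0.4000) / (6.8) = 0.1627;  y ← (1−ω)·-1.6000 + ω·0.1627 = -0.5424
  z: GS value = (8 - (-2.7)·-0.3067 - (2)·-0.5424) / (5.7) = 1.4485;  z ← (1−ω)·-0.4000 + ω·1.4485 = 0.7091
Iteration 2:
  x: GS value = (4 - (-3)·-0.5424 - (4)·0.7091) / (9) = -0.0515;  x ← (1−ω)·-0.3067 + ω·-0.0515 = -0.1536
  y: GS value = (1 - (-2)·-0.1536 - (1.8)·0.7091) / (6.8) = -0.0858;  y ← (1−ω)·-0.5424 + ω·-0.0858 = -0.2684
  z: GS value = (8 - (-2.7)·-0.1536 - (2)·-0.2684) / (5.7) = 1.4249;  z ← (1−ω)·0.7091 + ω·1.4249 = 1.1386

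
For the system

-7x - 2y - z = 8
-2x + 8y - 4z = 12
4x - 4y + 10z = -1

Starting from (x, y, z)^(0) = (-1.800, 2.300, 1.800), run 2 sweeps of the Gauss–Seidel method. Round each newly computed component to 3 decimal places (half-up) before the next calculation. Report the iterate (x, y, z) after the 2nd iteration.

Iteration 1:
  x = (8 - (-2)·2.300 - (-1)·1.800) / (-7) = -2.057
  y = (12 - (-2)·-2.057 - (-4)·1.800) / (8) = 1.886
  z = (-1 - (4)·-2.057 - (-4)·1.886) / (10) = 1.477
Iteration 2:
  x = (8 - (-2)·1.886 - (-1)·1.477) / (-7) = -1.893
  y = (12 - (-2)·-1.893 - (-4)·1.477) / (8) = 1.765
  z = (-1 - (4)·-1.893 - (-4)·1.765) / (10) = 1.363

(-1.893, 1.765, 1.363)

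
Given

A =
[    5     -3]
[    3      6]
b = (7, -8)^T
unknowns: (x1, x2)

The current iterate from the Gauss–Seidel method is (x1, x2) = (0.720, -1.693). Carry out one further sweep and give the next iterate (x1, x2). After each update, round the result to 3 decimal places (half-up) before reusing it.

One sweep:
  x1 = (7 - (-3)·-1.693) / (5) = 0.384
  x2 = (-8 - (3)·0.384) / (6) = -1.525

(0.384, -1.525)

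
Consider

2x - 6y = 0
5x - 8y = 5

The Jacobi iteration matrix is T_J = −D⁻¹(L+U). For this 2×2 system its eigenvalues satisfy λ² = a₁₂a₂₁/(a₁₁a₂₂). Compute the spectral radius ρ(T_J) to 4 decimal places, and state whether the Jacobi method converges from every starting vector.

1.3693

a₁₂a₂₁/(a₁₁a₂₂) = (-6)·(5) / ((2)·(-8)) = 1.875000
ρ = √|1.875000| = √1.875000 = 1.3693
ρ > 1, so Jacobi diverges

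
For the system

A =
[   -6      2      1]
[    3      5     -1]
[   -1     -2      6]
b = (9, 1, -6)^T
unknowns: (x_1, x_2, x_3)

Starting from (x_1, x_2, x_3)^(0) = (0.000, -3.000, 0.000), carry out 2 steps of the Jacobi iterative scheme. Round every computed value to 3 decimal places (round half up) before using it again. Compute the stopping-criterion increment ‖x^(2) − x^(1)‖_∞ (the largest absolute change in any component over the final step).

1.100

Iteration 1:
  x_1 = (9 - (2)·-3.000 - (1)·0.000) / (-6) = -2.500
  x_2 = (1 - (3)·0.000 - (-1)·0.000) / (5) = 0.200
  x_3 = (-6 - (-1)·0.000 - (-2)·-3.000) / (6) = -2.000
Iteration 2:
  x_1 = (9 - (2)·0.200 - (1)·-2.000) / (-6) = -1.767
  x_2 = (1 - (3)·-2.500 - (-1)·-2.000) / (5) = 1.300
  x_3 = (-6 - (-1)·-2.500 - (-2)·0.200) / (6) = -1.350
Change: (0.733, 1.100, 0.650) → max |·| = 1.100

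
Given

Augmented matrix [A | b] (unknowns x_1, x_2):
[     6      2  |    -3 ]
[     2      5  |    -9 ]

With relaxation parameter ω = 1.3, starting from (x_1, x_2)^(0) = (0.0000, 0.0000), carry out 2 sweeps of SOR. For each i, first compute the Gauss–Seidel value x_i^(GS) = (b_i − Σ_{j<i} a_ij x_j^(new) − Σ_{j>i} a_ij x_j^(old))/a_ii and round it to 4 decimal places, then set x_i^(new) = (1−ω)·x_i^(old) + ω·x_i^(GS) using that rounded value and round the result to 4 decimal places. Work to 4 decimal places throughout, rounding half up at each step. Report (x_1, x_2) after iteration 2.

Iteration 1:
  x_1: GS value = (-3 - (2)·0.0000) / (6) = -0.5000;  x_1 ← (1−ω)·0.0000 + ω·-0.5000 = -0.6500
  x_2: GS value = (-9 - (2)·-0.6500) / (5) = -1.5400;  x_2 ← (1−ω)·0.0000 + ω·-1.5400 = -2.0020
Iteration 2:
  x_1: GS value = (-3 - (2)·-2.0020) / (6) = 0.1673;  x_1 ← (1−ω)·-0.6500 + ω·0.1673 = 0.4125
  x_2: GS value = (-9 - (2)·0.4125) / (5) = -1.9650;  x_2 ← (1−ω)·-2.0020 + ω·-1.9650 = -1.9539

(0.4125, -1.9539)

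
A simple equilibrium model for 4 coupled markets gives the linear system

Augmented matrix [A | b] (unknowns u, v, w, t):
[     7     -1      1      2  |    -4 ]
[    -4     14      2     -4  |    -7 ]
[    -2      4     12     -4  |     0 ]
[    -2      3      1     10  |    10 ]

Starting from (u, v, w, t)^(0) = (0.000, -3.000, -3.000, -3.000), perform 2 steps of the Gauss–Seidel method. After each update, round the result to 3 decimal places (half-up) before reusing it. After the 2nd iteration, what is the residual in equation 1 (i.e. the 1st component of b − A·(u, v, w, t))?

0.543

Iteration 1:
  u = (-4 - (-1)·-3.000 - (1)·-3.000 - (2)·-3.000) / (7) = 0.286
  v = (-7 - (-4)·0.286 - (2)·-3.000 - (-4)·-3.000) / (14) = -0.847
  w = (0 - (-2)·0.286 - (4)·-0.847 - (-4)·-3.000) / (12) = -0.670
  t = (10 - (-2)·0.286 - (3)·-0.847 - (1)·-0.670) / (10) = 1.378
Iteration 2:
  u = (-4 - (-1)·-0.847 - (1)·-0.670 - (2)·1.378) / (7) = -0.990
  v = (-7 - (-4)·-0.990 - (2)·-0.670 - (-4)·1.378) / (14) = -0.293
  w = (0 - (-2)·-0.990 - (4)·-0.293 - (-4)·1.378) / (12) = 0.392
  t = (10 - (-2)·-0.990 - (3)·-0.293 - (1)·0.392) / (10) = 0.851
Residual b − A·x = (0.543, -4.238, -2.108, -0.003)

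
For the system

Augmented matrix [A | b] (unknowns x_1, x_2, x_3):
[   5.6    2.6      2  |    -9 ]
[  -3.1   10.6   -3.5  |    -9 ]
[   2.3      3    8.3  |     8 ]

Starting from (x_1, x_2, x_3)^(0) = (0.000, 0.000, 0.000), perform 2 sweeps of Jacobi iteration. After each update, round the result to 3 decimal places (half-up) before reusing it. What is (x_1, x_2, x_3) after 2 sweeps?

Iteration 1:
  x_1 = (-9 - (2.6)·0.000 - (2)·0.000) / (5.6) = -1.607
  x_2 = (-9 - (-3.1)·0.000 - (-3.5)·0.000) / (10.6) = -0.849
  x_3 = (8 - (2.3)·0.000 - (3)·0.000) / (8.3) = 0.964
Iteration 2:
  x_1 = (-9 - (2.6)·-0.849 - (2)·0.964) / (5.6) = -1.557
  x_2 = (-9 - (-3.1)·-1.607 - (-3.5)·0.964) / (10.6) = -1.001
  x_3 = (8 - (2.3)·-1.607 - (3)·-0.849) / (8.3) = 1.716

(-1.557, -1.001, 1.716)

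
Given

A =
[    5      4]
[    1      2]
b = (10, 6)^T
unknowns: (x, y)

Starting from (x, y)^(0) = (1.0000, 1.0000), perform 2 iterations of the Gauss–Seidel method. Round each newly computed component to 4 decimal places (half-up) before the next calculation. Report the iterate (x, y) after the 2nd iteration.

Iteration 1:
  x = (10 - (4)·1.0000) / (5) = 1.2000
  y = (6 - (1)·1.2000) / (2) = 2.4000
Iteration 2:
  x = (10 - (4)·2.4000) / (5) = 0.0800
  y = (6 - (1)·0.0800) / (2) = 2.9600

(0.0800, 2.9600)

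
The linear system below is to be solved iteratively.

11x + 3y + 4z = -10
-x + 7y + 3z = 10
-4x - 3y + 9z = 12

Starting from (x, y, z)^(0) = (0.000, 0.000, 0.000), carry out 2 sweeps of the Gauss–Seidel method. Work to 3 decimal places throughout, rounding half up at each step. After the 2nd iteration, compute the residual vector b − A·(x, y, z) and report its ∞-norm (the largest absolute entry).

4.567

Iteration 1:
  x = (-10 - (3)·0.000 - (4)·0.000) / (11) = -0.909
  y = (10 - (-1)·-0.909 - (3)·0.000) / (7) = 1.299
  z = (12 - (-4)·-0.909 - (-3)·1.299) / (9) = 1.362
Iteration 2:
  x = (-10 - (3)·1.299 - (4)·1.362) / (11) = -1.759
  y = (10 - (-1)·-1.759 - (3)·1.362) / (7) = 0.594
  z = (12 - (-4)·-1.759 - (-3)·0.594) / (9) = 0.750
Residual b − A·x = (4.567, 1.833, -0.004); ∞-norm = 4.567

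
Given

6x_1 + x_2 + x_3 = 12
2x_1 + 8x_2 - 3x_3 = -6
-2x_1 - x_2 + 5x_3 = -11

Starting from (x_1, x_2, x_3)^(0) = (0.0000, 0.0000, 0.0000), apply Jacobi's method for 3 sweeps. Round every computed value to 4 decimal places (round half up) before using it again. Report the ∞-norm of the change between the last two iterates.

0.1208

Iteration 1:
  x_1 = (12 - (1)·0.0000 - (1)·0.0000) / (6) = 2.0000
  x_2 = (-6 - (2)·0.0000 - (-3)·0.0000) / (8) = -0.7500
  x_3 = (-11 - (-2)·0.0000 - (-1)·0.0000) / (5) = -2.2000
Iteration 2:
  x_1 = (12 - (1)·-0.7500 - (1)·-2.2000) / (6) = 2.4917
  x_2 = (-6 - (2)·2.0000 - (-3)·-2.2000) / (8) = -2.0750
  x_3 = (-11 - (-2)·2.0000 - (-1)·-0.7500) / (5) = -1.5500
Iteration 3:
  x_1 = (12 - (1)·-2.0750 - (1)·-1.5500) / (6) = 2.6042
  x_2 = (-6 - (2)·2.4917 - (-3)·-1.5500) / (8) = -1.9542
  x_3 = (-11 - (-2)·2.4917 - (-1)·-2.0750) / (5) = -1.6183
Change: (0.1125, 0.1208, -0.0683) → max |·| = 0.1208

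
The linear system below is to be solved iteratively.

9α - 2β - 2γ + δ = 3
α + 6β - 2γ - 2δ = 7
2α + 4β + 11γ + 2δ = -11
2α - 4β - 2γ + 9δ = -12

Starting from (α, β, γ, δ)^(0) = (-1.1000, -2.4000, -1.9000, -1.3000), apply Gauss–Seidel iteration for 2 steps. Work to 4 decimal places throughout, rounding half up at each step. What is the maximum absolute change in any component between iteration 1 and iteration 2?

Iteration 1:
  α = (3 - (-2)·-2.4000 - (-2)·-1.9000 - (1)·-1.3000) / (9) = -0.4778
  β = (7 - (1)·-0.4778 - (-2)·-1.9000 - (-2)·-1.3000) / (6) = 0.1796
  γ = (-11 - (2)·-0.4778 - (4)·0.1796 - (2)·-1.3000) / (11) = -0.7421
  δ = (-12 - (2)·-0.4778 - (-4)·0.1796 - (-2)·-0.7421) / (9) = -1.3122
Iteration 2:
  α = (3 - (-2)·0.1796 - (-2)·-0.7421 - (1)·-1.3122) / (9) = 0.3541
  β = (7 - (1)·0.3541 - (-2)·-0.7421 - (-2)·-1.3122) / (6) = 0.4229
  γ = (-11 - (2)·0.3541 - (4)·0.4229 - (2)·-1.3122) / (11) = -0.9796
  δ = (-12 - (2)·0.3541 - (-4)·0.4229 - (-2)·-0.9796) / (9) = -1.4418
Change: (0.8319, 0.2433, -0.2375, -0.1296) → max |·| = 0.8319

0.8319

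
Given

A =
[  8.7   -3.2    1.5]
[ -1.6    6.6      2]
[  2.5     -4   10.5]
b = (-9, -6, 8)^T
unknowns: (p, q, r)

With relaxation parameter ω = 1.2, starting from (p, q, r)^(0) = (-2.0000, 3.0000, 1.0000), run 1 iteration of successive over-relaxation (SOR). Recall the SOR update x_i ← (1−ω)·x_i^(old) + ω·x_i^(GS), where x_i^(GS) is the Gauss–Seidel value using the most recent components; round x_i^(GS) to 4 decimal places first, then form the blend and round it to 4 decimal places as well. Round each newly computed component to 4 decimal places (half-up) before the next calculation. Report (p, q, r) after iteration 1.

Iteration 1:
  p: GS value = (-9 - (-3.2)·3.0000 - (1.5)·1.0000) / (8.7) = -0.1034;  p ← (1−ω)·-2.0000 + ω·-0.1034 = 0.2759
  q: GS value = (-6 - (-1.6)·0.2759 - (2)·1.0000) / (6.6) = -1.1452;  q ← (1−ω)·3.0000 + ω·-1.1452 = -1.9742
  r: GS value = (8 - (2.5)·0.2759 - (-4)·-1.9742) / (10.5) = -0.0559;  r ← (1−ω)·1.0000 + ω·-0.0559 = -0.2671

(0.2759, -1.9742, -0.2671)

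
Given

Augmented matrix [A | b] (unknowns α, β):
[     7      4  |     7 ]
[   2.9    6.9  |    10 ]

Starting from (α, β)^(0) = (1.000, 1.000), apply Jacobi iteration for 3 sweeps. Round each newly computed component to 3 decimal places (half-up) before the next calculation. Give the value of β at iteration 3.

Iteration 1:
  α = (7 - (4)·1.000) / (7) = 0.429
  β = (10 - (2.9)·1.000) / (6.9) = 1.029
Iteration 2:
  α = (7 - (4)·1.029) / (7) = 0.412
  β = (10 - (2.9)·0.429) / (6.9) = 1.269
Iteration 3:
  α = (7 - (4)·1.269) / (7) = 0.275
  β = (10 - (2.9)·0.412) / (6.9) = 1.276

1.276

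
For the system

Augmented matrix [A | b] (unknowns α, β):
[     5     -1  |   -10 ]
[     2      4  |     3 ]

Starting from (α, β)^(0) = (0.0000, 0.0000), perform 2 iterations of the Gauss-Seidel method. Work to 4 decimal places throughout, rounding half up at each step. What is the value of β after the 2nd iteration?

Iteration 1:
  α = (-10 - (-1)·0.0000) / (5) = -2.0000
  β = (3 - (2)·-2.0000) / (4) = 1.7500
Iteration 2:
  α = (-10 - (-1)·1.7500) / (5) = -1.6500
  β = (3 - (2)·-1.6500) / (4) = 1.5750

1.5750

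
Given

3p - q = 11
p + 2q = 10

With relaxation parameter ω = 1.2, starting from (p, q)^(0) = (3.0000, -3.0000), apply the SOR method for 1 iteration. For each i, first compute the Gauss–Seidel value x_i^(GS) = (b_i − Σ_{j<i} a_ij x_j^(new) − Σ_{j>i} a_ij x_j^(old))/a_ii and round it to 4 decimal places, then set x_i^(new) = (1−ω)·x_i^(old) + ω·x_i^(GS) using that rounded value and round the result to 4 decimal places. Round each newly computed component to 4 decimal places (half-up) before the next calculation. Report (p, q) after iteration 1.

(2.6000, 5.0400)

Iteration 1:
  p: GS value = (11 - (-1)·-3.0000) / (3) = 2.6667;  p ← (1−ω)·3.0000 + ω·2.6667 = 2.6000
  q: GS value = (10 - (1)·2.6000) / (2) = 3.7000;  q ← (1−ω)·-3.0000 + ω·3.7000 = 5.0400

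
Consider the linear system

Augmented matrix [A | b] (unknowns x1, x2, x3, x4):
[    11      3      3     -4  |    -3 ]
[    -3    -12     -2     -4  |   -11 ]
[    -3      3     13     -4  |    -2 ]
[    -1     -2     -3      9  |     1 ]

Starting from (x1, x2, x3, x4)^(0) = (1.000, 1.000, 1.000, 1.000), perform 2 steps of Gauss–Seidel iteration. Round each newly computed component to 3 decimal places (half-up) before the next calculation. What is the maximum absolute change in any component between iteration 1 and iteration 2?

Iteration 1:
  x1 = (-3 - (3)·1.000 - (3)·1.000 - (-4)·1.000) / (11) = -0.455
  x2 = (-11 - (-3)·-0.455 - (-2)·1.000 - (-4)·1.000) / (-12) = 0.530
  x3 = (-2 - (-3)·-0.455 - (3)·0.530 - (-4)·1.000) / (13) = -0.073
  x4 = (1 - (-1)·-0.455 - (-2)·0.530 - (-3)·-0.073) / (9) = 0.154
Iteration 2:
  x1 = (-3 - (3)·0.530 - (3)·-0.073 - (-4)·0.154) / (11) = -0.341
  x2 = (-11 - (-3)·-0.341 - (-2)·-0.073 - (-4)·0.154) / (-12) = 0.963
  x3 = (-2 - (-3)·-0.341 - (3)·0.963 - (-4)·0.154) / (13) = -0.407
  x4 = (1 - (-1)·-0.341 - (-2)·0.963 - (-3)·-0.407) / (9) = 0.152
Change: (0.114, 0.433, -0.334, -0.002) → max |·| = 0.433

0.433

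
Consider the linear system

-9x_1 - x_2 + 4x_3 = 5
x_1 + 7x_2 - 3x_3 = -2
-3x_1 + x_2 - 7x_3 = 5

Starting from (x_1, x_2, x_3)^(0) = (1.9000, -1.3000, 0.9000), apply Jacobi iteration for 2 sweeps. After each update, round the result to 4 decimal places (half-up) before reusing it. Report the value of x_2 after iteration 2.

-1.0188

Iteration 1:
  x_1 = (5 - (-1)·-1.3000 - (4)·0.9000) / (-9) = -0.0111
  x_2 = (-2 - (1)·1.9000 - (-3)·0.9000) / (7) = -0.1714
  x_3 = (5 - (-3)·1.9000 - (1)·-1.3000) / (-7) = -1.7143
Iteration 2:
  x_1 = (5 - (-1)·-0.1714 - (4)·-1.7143) / (-9) = -1.2984
  x_2 = (-2 - (1)·-0.0111 - (-3)·-1.7143) / (7) = -1.0188
  x_3 = (5 - (-3)·-0.0111 - (1)·-0.1714) / (-7) = -0.7340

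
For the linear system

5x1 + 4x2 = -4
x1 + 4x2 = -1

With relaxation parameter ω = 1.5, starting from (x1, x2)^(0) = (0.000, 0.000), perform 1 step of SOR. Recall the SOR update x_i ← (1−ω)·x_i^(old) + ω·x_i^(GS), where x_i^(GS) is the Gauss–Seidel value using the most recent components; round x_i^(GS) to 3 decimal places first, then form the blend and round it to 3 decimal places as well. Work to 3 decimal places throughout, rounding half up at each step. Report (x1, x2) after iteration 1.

Iteration 1:
  x1: GS value = (-4 - (4)·0.000) / (5) = -0.800;  x1 ← (1−ω)·0.000 + ω·-0.800 = -1.200
  x2: GS value = (-1 - (1)·-1.200) / (4) = 0.050;  x2 ← (1−ω)·0.000 + ω·0.050 = 0.075

(-1.200, 0.075)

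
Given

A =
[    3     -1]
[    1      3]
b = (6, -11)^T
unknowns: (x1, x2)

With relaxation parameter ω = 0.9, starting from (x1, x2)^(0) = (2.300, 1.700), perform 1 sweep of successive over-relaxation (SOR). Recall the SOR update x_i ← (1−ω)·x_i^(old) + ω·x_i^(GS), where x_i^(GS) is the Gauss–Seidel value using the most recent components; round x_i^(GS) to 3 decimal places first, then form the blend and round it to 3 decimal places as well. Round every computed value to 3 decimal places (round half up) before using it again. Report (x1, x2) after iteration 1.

Iteration 1:
  x1: GS value = (6 - (-1)·1.700) / (3) = 2.567;  x1 ← (1−ω)·2.300 + ω·2.567 = 2.540
  x2: GS value = (-11 - (1)·2.540) / (3) = -4.513;  x2 ← (1−ω)·1.700 + ω·-4.513 = -3.892

(2.540, -3.892)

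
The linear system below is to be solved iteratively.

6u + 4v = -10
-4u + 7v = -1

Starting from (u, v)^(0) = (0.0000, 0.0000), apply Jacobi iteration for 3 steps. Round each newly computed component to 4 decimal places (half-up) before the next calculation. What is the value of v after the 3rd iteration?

Iteration 1:
  u = (-10 - (4)·0.0000) / (6) = -1.6667
  v = (-1 - (-4)·0.0000) / (7) = -0.1429
Iteration 2:
  u = (-10 - (4)·-0.1429) / (6) = -1.5714
  v = (-1 - (-4)·-1.6667) / (7) = -1.0953
Iteration 3:
  u = (-10 - (4)·-1.0953) / (6) = -0.9365
  v = (-1 - (-4)·-1.5714) / (7) = -1.0408

-1.0408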